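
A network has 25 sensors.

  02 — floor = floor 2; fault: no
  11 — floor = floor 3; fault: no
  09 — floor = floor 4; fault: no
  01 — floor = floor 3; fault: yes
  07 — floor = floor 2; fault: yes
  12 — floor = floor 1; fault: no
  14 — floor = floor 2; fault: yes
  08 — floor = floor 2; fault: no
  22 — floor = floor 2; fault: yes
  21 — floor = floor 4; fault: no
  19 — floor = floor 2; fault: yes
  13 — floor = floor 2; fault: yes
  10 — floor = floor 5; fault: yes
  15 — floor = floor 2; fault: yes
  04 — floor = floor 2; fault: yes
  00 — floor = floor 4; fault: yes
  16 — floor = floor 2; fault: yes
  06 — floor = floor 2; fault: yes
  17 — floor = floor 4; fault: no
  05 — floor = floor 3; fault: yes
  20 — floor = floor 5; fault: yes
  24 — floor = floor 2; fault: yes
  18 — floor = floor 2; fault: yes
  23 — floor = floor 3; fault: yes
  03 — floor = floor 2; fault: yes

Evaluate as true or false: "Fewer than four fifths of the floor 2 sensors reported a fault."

False

The determiner here denotes the relation: |A ∩ B| / |A| < 4/5.
A (the restrictor) = {02, 07, 14, 08, 22, 19, 13, 15, 04, 16, 06, 24, 18, 03}, |A| = 14.
A ∩ B = {07, 14, 22, 19, 13, 15, 04, 16, 06, 24, 18, 03}, so |A ∩ B| = 12.
A ∖ B = {02, 08}, so |A ∖ B| = 2.
|A ∩ B|/|A| = 12/14, so the statement is false.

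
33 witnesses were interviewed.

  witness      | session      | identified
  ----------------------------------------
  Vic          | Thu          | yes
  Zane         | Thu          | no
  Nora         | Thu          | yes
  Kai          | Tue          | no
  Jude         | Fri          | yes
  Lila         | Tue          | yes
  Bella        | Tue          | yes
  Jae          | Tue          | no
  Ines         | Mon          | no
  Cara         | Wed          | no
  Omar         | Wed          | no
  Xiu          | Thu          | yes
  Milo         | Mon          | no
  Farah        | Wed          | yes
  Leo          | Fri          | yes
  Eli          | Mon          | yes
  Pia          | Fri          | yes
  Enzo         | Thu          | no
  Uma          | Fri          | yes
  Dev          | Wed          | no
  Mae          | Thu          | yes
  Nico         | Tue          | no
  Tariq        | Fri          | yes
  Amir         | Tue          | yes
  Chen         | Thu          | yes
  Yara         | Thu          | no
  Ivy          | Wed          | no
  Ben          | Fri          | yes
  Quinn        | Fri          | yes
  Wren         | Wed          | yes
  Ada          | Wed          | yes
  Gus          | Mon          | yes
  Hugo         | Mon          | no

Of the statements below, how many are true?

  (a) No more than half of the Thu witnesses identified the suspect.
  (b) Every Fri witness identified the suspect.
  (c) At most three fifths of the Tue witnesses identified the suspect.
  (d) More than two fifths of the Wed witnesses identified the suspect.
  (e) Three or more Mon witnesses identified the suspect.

3

(a) Thu: |A| = 8, |A ∩ B| = 5; needs |A ∩ B| ≤ |A ∖ B| — false.
(b) Fri: |A| = 7, |A ∩ B| = 7; needs A ⊆ B, i.e. every element of A is in B (|A ∖ B| = 0) — true.
(c) Tue: |A| = 6, |A ∩ B| = 3; needs |A ∩ B| / |A| ≤ 3/5 — true.
(d) Wed: |A| = 7, |A ∩ B| = 3; needs |A ∩ B| / |A| > 2/5 — true.
(e) Mon: |A| = 5, |A ∩ B| = 2; needs |A ∩ B| ≥ 3 — false.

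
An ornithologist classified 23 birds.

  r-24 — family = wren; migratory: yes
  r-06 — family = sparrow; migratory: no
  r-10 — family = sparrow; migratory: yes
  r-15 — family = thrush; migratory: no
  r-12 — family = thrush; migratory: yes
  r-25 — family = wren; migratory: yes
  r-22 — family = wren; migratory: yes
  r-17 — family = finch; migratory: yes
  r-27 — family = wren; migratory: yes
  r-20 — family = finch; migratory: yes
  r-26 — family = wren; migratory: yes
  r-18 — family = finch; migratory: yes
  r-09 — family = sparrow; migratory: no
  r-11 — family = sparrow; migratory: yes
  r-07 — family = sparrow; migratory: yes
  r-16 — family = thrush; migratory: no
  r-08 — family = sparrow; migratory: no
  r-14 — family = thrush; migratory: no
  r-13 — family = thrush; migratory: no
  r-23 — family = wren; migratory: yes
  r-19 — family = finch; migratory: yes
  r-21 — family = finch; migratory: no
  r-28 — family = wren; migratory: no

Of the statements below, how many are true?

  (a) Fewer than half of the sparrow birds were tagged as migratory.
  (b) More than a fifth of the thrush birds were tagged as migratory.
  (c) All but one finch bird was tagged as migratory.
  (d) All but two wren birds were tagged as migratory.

1

(a) sparrow: |A| = 6, |A ∩ B| = 3; needs |A ∩ B| < |A ∖ B| — false.
(b) thrush: |A| = 5, |A ∩ B| = 1; needs |A ∩ B| / |A| > 1/5 — false.
(c) finch: |A| = 5, |A ∩ B| = 4; needs |A ∖ B| = 1 — true.
(d) wren: |A| = 7, |A ∩ B| = 6; needs |A ∖ B| = 2 — false.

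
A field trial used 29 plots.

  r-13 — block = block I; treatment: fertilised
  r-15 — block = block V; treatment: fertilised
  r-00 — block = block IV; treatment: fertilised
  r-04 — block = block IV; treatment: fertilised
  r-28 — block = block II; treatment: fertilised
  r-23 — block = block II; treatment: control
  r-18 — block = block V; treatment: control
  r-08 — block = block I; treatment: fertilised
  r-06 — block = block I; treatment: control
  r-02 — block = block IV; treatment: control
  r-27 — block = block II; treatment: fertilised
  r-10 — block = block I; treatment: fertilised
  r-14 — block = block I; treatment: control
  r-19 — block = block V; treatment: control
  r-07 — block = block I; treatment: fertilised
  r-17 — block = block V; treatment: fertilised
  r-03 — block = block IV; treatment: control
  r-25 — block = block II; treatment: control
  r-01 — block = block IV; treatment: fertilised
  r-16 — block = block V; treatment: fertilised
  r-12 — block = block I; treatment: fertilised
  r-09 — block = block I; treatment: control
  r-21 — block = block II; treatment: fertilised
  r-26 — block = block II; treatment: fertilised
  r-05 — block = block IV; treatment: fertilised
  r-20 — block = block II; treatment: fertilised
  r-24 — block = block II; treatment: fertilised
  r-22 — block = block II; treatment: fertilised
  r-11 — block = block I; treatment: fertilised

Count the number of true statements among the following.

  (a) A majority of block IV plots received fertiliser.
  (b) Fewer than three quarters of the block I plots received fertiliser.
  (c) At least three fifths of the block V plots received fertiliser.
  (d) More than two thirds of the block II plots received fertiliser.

4

(a) block IV: |A| = 6, |A ∩ B| = 4; needs |A ∩ B| > |A ∖ B| — true.
(b) block I: |A| = 9, |A ∩ B| = 6; needs |A ∩ B| / |A| < 3/4 — true.
(c) block V: |A| = 5, |A ∩ B| = 3; needs |A ∩ B| / |A| ≥ 3/5 — true.
(d) block II: |A| = 9, |A ∩ B| = 7; needs |A ∩ B| / |A| > 2/3 — true.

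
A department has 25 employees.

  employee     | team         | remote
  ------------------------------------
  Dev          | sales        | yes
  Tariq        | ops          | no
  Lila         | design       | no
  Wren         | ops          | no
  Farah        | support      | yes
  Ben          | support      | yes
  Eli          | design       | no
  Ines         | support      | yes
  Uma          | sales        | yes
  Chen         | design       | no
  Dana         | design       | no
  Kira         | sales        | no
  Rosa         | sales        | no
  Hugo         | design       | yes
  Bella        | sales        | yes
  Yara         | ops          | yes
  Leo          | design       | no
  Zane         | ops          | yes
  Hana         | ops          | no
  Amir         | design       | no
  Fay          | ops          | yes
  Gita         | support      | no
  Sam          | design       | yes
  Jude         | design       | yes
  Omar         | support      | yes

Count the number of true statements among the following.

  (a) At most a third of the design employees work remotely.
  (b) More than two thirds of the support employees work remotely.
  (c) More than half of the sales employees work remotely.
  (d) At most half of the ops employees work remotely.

4

(a) design: |A| = 9, |A ∩ B| = 3; needs |A ∩ B| / |A| ≤ 1/3 — true.
(b) support: |A| = 5, |A ∩ B| = 4; needs |A ∩ B| / |A| > 2/3 — true.
(c) sales: |A| = 5, |A ∩ B| = 3; needs |A ∩ B| > |A ∖ B| — true.
(d) ops: |A| = 6, |A ∩ B| = 3; needs |A ∩ B| ≤ |A ∖ B| — true.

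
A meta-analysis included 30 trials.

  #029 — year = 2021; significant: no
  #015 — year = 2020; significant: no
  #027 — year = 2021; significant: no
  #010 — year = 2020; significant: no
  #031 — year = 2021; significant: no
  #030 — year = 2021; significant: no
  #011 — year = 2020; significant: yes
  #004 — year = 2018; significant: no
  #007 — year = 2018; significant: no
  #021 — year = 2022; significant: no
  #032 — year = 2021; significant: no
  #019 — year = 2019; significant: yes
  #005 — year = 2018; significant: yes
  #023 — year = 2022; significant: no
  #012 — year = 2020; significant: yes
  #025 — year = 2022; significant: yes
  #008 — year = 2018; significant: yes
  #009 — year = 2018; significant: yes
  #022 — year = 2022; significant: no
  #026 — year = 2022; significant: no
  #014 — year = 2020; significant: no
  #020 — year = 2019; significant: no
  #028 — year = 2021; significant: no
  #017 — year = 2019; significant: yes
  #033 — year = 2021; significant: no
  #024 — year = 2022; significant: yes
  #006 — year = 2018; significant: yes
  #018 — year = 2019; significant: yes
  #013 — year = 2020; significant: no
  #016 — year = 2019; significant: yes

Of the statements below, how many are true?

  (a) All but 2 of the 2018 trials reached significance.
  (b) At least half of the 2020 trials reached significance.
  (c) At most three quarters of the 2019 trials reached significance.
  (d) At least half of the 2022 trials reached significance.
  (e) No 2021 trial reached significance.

2

(a) 2018: |A| = 6, |A ∩ B| = 4; needs |A ∖ B| = 2 — true.
(b) 2020: |A| = 6, |A ∩ B| = 2; needs |A ∩ B| ≥ |A ∖ B| — false.
(c) 2019: |A| = 5, |A ∩ B| = 4; needs |A ∩ B| / |A| ≤ 3/4 — false.
(d) 2022: |A| = 6, |A ∩ B| = 2; needs |A ∩ B| ≥ |A ∖ B| — false.
(e) 2021: |A| = 7, |A ∩ B| = 0; needs A ∩ B = ∅ (|A ∩ B| = 0) — true.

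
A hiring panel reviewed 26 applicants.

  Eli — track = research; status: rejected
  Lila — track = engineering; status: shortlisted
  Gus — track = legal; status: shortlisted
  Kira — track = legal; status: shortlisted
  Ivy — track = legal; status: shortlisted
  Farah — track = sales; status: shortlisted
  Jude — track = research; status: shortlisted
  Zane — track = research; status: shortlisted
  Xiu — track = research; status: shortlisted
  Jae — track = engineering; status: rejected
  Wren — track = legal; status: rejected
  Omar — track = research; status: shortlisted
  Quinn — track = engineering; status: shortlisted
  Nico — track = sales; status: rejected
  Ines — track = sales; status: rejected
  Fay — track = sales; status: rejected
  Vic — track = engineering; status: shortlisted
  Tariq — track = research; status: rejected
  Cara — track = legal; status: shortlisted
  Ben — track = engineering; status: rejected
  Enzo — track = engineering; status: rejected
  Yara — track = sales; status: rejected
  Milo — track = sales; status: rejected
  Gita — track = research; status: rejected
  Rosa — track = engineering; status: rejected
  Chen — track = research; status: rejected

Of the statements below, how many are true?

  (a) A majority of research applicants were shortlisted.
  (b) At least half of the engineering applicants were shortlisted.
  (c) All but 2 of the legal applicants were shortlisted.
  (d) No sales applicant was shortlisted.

0

(a) research: |A| = 8, |A ∩ B| = 4; needs |A ∩ B| > |A ∖ B| — false.
(b) engineering: |A| = 7, |A ∩ B| = 3; needs |A ∩ B| ≥ |A ∖ B| — false.
(c) legal: |A| = 5, |A ∩ B| = 4; needs |A ∖ B| = 2 — false.
(d) sales: |A| = 6, |A ∩ B| = 1; needs A ∩ B = ∅ (|A ∩ B| = 0) — false.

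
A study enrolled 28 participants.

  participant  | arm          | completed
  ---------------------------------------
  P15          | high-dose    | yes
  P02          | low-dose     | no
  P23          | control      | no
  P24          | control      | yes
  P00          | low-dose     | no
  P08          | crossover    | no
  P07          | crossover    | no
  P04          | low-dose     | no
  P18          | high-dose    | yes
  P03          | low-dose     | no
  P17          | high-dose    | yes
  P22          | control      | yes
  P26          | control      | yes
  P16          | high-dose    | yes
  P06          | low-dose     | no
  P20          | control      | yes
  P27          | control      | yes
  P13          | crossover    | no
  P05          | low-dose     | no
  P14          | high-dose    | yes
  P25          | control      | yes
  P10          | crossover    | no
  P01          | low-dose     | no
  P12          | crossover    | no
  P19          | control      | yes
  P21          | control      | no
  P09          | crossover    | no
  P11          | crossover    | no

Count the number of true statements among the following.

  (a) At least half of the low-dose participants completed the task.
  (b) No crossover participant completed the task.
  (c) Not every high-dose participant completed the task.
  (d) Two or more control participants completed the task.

2

(a) low-dose: |A| = 7, |A ∩ B| = 0; needs |A ∩ B| ≥ |A ∖ B| — false.
(b) crossover: |A| = 7, |A ∩ B| = 0; needs A ∩ B = ∅ (|A ∩ B| = 0) — true.
(c) high-dose: |A| = 5, |A ∩ B| = 5; needs A ⊄ B (|A ∖ B| ≥ 1) — false.
(d) control: |A| = 9, |A ∩ B| = 7; needs |A ∩ B| ≥ 2 — true.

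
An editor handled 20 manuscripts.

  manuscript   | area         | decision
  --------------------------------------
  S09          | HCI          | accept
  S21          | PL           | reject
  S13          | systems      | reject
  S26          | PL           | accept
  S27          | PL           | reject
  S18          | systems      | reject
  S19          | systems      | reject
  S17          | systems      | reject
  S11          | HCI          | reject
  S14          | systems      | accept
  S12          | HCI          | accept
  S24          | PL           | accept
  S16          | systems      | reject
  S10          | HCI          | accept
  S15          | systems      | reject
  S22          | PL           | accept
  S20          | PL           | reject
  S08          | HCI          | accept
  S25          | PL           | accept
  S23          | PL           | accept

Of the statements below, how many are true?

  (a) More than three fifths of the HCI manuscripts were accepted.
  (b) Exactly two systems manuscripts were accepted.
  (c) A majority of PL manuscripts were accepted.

2

(a) HCI: |A| = 5, |A ∩ B| = 4; needs |A ∩ B| / |A| > 3/5 — true.
(b) systems: |A| = 7, |A ∩ B| = 1; needs |A ∩ B| = 2 — false.
(c) PL: |A| = 8, |A ∩ B| = 5; needs |A ∩ B| > |A ∖ B| — true.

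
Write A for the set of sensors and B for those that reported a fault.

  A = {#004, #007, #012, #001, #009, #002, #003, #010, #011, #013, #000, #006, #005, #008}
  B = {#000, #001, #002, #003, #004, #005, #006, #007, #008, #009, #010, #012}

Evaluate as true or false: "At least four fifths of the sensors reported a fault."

True

The determiner here denotes the relation: |A ∩ B| / |A| ≥ 4/5.
A (the restrictor) = {#004, #007, #012, #001, #009, #002, #003, #010, #011, #013, #000, #006, #005, #008}, |A| = 14.
A ∩ B = {#004, #007, #012, #001, #009, #002, #003, #010, #000, #006, #005, #008}, so |A ∩ B| = 12.
A ∖ B = {#011, #013}, so |A ∖ B| = 2.
|A ∩ B|/|A| = 12/14, so the statement is true.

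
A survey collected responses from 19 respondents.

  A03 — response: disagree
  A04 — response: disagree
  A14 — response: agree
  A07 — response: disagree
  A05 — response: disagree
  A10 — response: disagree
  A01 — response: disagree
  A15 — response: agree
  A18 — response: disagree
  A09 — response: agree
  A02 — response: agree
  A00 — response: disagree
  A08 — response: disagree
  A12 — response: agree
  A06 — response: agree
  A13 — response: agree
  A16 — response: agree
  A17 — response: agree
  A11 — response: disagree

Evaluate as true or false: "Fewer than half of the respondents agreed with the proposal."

True

The determiner here denotes the relation: |A ∩ B| < |A ∖ B|.
|A| = 19, |A ∩ B| = 9, |A ∖ B| = 10.
9 < 10, so the statement is true.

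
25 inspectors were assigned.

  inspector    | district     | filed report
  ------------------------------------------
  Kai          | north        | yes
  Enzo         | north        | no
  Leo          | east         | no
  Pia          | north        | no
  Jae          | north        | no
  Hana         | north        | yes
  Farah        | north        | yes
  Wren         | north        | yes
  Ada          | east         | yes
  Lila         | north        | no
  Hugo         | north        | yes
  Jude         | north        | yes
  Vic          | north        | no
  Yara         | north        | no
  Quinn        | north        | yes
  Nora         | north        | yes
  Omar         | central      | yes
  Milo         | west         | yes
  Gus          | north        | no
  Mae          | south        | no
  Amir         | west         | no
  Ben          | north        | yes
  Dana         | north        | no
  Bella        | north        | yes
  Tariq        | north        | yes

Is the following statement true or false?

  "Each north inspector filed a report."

False

'Each north inspector filed a report' holds iff A ⊆ B, i.e. every element of A is in B (|A ∖ B| = 0).
|A| = 19, |A ∩ B| = 11, |A ∖ B| = 8.
So the statement is false.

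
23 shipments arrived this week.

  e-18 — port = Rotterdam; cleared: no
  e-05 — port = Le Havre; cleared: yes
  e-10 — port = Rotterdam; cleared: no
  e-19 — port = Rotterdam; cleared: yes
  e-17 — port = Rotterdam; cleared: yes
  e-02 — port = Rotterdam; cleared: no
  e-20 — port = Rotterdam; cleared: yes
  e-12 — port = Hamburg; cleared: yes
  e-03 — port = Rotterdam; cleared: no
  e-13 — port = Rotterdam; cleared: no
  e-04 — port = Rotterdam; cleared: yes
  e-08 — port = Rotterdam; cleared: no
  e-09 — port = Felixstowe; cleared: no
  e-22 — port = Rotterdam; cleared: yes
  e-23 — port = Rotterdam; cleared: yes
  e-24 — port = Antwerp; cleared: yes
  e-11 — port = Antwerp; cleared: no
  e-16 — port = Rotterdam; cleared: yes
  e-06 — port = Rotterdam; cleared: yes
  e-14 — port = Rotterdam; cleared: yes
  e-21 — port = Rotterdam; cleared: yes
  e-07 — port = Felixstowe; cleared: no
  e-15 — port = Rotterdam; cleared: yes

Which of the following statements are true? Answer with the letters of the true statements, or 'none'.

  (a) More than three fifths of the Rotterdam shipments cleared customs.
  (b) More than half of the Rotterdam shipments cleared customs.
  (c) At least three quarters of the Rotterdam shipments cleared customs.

(a), (b)

|A| = 17, |A ∩ B| = 11, |A ∖ B| = 6.
(a) |A ∩ B| / |A| > 3/5: holds.
(b) |A ∩ B| > |A ∖ B|: holds.
(c) |A ∩ B| / |A| ≥ 3/4: fails.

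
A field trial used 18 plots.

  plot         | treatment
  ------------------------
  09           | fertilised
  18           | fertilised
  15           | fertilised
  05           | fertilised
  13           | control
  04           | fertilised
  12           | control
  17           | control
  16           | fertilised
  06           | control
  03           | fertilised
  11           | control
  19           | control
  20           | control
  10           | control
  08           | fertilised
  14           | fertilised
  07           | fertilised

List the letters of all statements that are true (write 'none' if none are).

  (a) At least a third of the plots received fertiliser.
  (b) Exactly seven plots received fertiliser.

|A| = 18, |A ∩ B| = 10, |A ∖ B| = 8.
(a) |A ∩ B| / |A| ≥ 1/3: holds.
(b) |A ∩ B| = 7: fails.

(a)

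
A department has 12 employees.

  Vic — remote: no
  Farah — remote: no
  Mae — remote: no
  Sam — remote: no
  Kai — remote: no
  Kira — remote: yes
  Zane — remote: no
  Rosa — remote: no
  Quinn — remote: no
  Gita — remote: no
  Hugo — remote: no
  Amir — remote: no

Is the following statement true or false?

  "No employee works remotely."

False

'No employee works remotely' holds iff A ∩ B = ∅ (|A ∩ B| = 0).
A (the restrictor) = {Vic, Farah, Mae, Sam, Kai, Kira, Zane, Rosa, Quinn, Gita, Hugo, Amir}, |A| = 12.
A ∩ B = {Kira}, so |A ∩ B| = 1.
So the statement is false.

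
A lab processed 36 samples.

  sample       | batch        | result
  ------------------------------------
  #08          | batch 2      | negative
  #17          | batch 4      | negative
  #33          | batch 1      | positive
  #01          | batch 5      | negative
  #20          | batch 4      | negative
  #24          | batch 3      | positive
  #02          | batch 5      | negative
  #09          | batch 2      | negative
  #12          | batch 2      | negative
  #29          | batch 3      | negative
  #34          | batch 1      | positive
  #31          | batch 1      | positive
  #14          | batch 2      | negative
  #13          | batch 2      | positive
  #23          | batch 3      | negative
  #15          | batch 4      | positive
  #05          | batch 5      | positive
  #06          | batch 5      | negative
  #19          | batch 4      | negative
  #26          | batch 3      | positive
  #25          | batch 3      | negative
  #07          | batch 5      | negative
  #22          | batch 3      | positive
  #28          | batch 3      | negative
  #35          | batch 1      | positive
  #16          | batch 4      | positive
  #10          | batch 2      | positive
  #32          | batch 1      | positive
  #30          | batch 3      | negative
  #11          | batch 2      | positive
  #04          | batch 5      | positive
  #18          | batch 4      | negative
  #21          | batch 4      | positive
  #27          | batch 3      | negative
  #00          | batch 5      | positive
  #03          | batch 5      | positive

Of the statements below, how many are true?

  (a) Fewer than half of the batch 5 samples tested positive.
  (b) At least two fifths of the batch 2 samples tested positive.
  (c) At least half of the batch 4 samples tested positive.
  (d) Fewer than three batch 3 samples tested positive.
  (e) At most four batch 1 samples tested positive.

(a) batch 5: |A| = 8, |A ∩ B| = 4; needs |A ∩ B| < |A ∖ B| — false.
(b) batch 2: |A| = 7, |A ∩ B| = 3; needs |A ∩ B| / |A| ≥ 2/5 — true.
(c) batch 4: |A| = 7, |A ∩ B| = 3; needs |A ∩ B| ≥ |A ∖ B| — false.
(d) batch 3: |A| = 9, |A ∩ B| = 3; needs |A ∩ B| < 3 — false.
(e) batch 1: |A| = 5, |A ∩ B| = 5; needs |A ∩ B| ≤ 4 — false.

1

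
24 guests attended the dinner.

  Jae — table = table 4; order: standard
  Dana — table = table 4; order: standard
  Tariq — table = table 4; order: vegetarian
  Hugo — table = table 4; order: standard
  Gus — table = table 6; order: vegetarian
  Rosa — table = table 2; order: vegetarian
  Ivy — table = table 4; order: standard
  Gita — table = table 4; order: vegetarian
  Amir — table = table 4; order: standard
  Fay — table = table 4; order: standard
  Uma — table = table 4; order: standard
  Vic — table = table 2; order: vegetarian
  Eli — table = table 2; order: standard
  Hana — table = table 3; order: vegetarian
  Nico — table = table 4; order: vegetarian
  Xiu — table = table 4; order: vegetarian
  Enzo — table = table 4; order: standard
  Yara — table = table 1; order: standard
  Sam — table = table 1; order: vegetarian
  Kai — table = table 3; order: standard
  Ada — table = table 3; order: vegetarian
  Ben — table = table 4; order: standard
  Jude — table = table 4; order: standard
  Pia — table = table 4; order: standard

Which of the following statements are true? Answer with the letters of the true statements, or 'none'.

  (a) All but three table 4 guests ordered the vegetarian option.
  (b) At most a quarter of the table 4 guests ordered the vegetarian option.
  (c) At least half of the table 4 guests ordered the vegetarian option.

|A| = 15, |A ∩ B| = 4, |A ∖ B| = 11.
(a) |A ∖ B| = 3: fails.
(b) |A ∩ B| / |A| ≤ 1/4: fails.
(c) |A ∩ B| ≥ |A ∖ B|: fails.

none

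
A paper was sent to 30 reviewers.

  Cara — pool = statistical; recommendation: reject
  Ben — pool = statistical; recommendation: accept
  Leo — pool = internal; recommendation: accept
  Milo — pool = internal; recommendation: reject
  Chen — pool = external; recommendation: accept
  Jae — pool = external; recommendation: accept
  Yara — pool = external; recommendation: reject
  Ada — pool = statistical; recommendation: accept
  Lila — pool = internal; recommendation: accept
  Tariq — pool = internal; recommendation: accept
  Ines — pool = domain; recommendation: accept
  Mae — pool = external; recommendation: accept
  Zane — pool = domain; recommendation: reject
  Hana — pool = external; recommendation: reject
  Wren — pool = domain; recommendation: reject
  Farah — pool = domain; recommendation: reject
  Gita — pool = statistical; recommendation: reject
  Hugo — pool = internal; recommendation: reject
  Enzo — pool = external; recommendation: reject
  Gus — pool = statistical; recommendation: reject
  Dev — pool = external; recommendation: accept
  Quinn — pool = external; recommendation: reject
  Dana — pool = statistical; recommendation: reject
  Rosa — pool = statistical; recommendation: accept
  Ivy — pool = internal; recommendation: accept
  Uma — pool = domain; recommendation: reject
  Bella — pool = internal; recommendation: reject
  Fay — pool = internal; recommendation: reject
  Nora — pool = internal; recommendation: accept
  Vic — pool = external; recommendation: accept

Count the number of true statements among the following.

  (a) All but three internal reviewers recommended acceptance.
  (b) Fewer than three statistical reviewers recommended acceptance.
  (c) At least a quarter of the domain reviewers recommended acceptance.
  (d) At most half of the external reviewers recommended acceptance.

(a) internal: |A| = 9, |A ∩ B| = 5; needs |A ∖ B| = 3 — false.
(b) statistical: |A| = 7, |A ∩ B| = 3; needs |A ∩ B| < 3 — false.
(c) domain: |A| = 5, |A ∩ B| = 1; needs |A ∩ B| / |A| ≥ 1/4 — false.
(d) external: |A| = 9, |A ∩ B| = 5; needs |A ∩ B| ≤ |A ∖ B| — false.

0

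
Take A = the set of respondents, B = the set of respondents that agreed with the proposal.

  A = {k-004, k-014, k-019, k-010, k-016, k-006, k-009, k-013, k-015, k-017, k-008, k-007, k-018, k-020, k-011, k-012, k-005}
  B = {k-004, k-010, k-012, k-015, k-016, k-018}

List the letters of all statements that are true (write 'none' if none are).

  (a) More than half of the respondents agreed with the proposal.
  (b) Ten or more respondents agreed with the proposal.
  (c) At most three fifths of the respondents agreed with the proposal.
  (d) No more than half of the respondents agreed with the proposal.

|A| = 17, |A ∩ B| = 6, |A ∖ B| = 11.
(a) |A ∩ B| > |A ∖ B|: fails.
(b) |A ∩ B| ≥ 10: fails.
(c) |A ∩ B| / |A| ≤ 3/5: holds.
(d) |A ∩ B| ≤ |A ∖ B|: holds.

(c), (d)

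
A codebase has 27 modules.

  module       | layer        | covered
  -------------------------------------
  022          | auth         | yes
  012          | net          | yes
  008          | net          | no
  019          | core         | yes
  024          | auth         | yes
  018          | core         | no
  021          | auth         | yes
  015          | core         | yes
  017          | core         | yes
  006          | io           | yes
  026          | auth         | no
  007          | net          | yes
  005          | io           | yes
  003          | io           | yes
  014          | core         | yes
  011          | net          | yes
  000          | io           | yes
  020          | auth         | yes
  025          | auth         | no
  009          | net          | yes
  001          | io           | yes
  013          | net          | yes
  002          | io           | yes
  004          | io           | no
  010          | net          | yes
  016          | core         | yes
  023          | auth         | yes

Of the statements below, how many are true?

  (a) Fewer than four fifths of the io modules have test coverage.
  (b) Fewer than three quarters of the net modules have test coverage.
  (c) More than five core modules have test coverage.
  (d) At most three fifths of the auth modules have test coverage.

0

(a) io: |A| = 7, |A ∩ B| = 6; needs |A ∩ B| / |A| < 4/5 — false.
(b) net: |A| = 7, |A ∩ B| = 6; needs |A ∩ B| / |A| < 3/4 — false.
(c) core: |A| = 6, |A ∩ B| = 5; needs |A ∩ B| > 5 — false.
(d) auth: |A| = 7, |A ∩ B| = 5; needs |A ∩ B| / |A| ≤ 3/5 — false.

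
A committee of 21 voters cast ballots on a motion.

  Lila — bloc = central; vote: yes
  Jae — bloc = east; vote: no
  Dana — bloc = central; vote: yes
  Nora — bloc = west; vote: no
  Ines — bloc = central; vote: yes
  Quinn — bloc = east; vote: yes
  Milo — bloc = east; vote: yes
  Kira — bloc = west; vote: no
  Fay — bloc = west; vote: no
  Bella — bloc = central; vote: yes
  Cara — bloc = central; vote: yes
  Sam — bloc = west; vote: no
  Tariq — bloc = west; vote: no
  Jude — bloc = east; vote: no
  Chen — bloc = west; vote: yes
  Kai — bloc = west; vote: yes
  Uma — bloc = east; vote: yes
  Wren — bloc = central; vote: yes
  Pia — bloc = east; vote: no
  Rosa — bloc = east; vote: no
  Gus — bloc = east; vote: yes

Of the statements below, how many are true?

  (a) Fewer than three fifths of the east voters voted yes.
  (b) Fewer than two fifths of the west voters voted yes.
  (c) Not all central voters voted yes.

2

(a) east: |A| = 8, |A ∩ B| = 4; needs |A ∩ B| / |A| < 3/5 — true.
(b) west: |A| = 7, |A ∩ B| = 2; needs |A ∩ B| / |A| < 2/5 — true.
(c) central: |A| = 6, |A ∩ B| = 6; needs A ⊄ B (|A ∖ B| ≥ 1) — false.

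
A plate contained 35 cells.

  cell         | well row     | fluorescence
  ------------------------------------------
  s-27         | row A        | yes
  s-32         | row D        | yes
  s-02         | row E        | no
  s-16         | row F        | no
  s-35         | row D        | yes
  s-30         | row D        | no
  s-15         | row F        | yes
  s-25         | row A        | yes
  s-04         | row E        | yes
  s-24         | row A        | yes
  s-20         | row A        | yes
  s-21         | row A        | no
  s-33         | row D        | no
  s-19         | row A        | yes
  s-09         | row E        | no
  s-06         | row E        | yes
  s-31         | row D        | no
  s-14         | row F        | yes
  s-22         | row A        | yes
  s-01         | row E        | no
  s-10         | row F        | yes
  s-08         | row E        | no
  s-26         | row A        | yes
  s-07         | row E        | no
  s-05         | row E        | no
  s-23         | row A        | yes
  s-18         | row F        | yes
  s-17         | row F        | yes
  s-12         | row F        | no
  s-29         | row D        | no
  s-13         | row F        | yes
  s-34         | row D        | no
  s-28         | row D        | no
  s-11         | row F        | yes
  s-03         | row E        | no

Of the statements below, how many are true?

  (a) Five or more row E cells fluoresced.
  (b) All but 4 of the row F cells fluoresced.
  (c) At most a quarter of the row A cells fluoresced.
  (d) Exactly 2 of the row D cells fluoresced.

(a) row E: |A| = 9, |A ∩ B| = 2; needs |A ∩ B| ≥ 5 — false.
(b) row F: |A| = 9, |A ∩ B| = 7; needs |A ∖ B| = 4 — false.
(c) row A: |A| = 9, |A ∩ B| = 8; needs |A ∩ B| / |A| ≤ 1/4 — false.
(d) row D: |A| = 8, |A ∩ B| = 2; needs |A ∩ B| = 2 — true.

1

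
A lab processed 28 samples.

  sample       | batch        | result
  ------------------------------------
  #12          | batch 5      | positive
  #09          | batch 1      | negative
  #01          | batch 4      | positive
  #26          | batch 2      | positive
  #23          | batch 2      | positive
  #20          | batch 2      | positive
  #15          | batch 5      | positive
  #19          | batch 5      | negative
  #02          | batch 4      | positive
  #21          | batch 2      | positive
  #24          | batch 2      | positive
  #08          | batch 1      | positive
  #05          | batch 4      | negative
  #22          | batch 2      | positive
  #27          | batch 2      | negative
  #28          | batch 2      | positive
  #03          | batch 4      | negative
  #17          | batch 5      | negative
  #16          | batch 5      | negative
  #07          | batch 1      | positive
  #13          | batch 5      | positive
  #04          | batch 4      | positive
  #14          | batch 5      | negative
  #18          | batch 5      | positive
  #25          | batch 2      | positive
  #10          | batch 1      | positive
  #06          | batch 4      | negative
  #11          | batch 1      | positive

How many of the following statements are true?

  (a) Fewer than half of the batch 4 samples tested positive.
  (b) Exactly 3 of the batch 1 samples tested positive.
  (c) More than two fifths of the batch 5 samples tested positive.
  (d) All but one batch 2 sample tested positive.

2

(a) batch 4: |A| = 6, |A ∩ B| = 3; needs |A ∩ B| < |A ∖ B| — false.
(b) batch 1: |A| = 5, |A ∩ B| = 4; needs |A ∩ B| = 3 — false.
(c) batch 5: |A| = 8, |A ∩ B| = 4; needs |A ∩ B| / |A| > 2/5 — true.
(d) batch 2: |A| = 9, |A ∩ B| = 8; needs |A ∖ B| = 1 — true.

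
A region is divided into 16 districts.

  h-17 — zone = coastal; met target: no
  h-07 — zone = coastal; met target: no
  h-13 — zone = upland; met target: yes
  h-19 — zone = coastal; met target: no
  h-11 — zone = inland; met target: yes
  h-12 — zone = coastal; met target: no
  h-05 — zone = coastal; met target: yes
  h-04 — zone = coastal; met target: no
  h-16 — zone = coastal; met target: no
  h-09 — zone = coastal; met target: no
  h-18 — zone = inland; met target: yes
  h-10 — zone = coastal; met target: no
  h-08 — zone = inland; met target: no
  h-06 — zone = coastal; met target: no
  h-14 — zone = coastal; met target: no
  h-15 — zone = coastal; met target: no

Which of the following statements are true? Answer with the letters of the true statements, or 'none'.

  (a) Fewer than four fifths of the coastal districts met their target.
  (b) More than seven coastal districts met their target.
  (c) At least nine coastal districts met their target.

(a)

|A| = 12, |A ∩ B| = 1, |A ∖ B| = 11.
(a) |A ∩ B| / |A| < 4/5: holds.
(b) |A ∩ B| > 7: fails.
(c) |A ∩ B| ≥ 9: fails.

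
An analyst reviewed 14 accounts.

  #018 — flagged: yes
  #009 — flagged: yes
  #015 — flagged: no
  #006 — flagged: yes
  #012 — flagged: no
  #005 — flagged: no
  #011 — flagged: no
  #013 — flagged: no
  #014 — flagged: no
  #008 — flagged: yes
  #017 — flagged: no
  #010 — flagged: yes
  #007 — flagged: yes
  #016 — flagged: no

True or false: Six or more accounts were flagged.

Truth condition: |A ∩ B| ≥ 6.
A (the restrictor) = {#018, #009, #015, #006, #012, #005, #011, #013, #014, #008, #017, #010, #007, #016}, |A| = 14.
A ∩ B = {#018, #009, #006, #008, #010, #007}, so |A ∩ B| = 6.
|A ∩ B| = 6, so the statement is true.

True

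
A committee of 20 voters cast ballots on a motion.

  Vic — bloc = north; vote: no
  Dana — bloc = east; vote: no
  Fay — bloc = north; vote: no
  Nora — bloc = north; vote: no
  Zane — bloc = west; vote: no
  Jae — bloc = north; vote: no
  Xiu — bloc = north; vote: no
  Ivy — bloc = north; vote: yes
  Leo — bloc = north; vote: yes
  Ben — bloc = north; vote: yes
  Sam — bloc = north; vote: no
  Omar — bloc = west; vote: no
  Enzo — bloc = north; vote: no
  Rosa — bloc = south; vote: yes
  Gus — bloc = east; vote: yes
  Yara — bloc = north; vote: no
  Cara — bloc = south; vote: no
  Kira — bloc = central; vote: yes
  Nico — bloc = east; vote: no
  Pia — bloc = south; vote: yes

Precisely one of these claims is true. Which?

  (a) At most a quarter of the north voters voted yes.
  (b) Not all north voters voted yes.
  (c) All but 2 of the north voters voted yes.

(b)

|A| = 11, |A ∩ B| = 3, |A ∖ B| = 8.
(a) requires |A ∩ B| / |A| ≤ 1/4: false.
(b) requires A ⊄ B (|A ∖ B| ≥ 1): true.
(c) requires |A ∖ B| = 2: false.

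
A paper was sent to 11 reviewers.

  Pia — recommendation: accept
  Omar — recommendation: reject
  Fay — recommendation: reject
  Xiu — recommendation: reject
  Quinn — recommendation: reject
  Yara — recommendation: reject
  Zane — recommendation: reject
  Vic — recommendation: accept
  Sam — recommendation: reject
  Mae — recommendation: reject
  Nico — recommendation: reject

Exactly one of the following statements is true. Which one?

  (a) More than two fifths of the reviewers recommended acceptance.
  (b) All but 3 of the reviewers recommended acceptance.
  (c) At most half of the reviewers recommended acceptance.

|A| = 11, |A ∩ B| = 2, |A ∖ B| = 9.
(a) requires |A ∩ B| / |A| > 2/5: false.
(b) requires |A ∖ B| = 3: false.
(c) requires |A ∩ B| ≤ |A ∖ B|: true.

(c)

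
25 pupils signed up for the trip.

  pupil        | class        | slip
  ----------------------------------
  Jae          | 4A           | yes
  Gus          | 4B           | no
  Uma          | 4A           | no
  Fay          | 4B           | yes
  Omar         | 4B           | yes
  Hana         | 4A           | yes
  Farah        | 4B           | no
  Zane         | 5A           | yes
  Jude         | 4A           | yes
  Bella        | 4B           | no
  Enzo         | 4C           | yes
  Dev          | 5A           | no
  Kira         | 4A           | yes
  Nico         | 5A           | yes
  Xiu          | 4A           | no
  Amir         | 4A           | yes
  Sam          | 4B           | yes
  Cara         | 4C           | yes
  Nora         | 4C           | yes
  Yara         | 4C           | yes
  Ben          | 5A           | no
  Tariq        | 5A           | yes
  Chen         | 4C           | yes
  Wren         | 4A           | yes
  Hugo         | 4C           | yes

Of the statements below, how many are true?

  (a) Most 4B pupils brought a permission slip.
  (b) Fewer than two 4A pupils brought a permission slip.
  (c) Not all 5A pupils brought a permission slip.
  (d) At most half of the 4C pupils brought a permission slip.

(a) 4B: |A| = 6, |A ∩ B| = 3; needs |A ∩ B| > |A ∖ B| — false.
(b) 4A: |A| = 8, |A ∩ B| = 6; needs |A ∩ B| < 2 — false.
(c) 5A: |A| = 5, |A ∩ B| = 3; needs A ⊄ B (|A ∖ B| ≥ 1) — true.
(d) 4C: |A| = 6, |A ∩ B| = 6; needs |A ∩ B| ≤ |A ∖ B| — false.

1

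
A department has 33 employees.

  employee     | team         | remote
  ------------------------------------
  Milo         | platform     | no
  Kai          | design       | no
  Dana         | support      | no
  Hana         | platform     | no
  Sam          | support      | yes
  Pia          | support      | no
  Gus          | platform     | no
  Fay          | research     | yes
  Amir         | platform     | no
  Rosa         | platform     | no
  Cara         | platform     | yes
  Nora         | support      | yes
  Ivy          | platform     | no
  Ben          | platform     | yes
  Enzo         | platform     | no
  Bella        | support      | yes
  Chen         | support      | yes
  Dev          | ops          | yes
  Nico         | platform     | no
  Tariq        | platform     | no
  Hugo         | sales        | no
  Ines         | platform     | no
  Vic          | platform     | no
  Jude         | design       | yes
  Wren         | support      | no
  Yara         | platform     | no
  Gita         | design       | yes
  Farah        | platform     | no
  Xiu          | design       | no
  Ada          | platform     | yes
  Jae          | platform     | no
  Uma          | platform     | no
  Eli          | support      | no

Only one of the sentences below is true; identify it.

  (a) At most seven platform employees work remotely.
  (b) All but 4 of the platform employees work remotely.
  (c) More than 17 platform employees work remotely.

(a)

|A| = 18, |A ∩ B| = 3, |A ∖ B| = 15.
(a) requires |A ∩ B| ≤ 7: true.
(b) requires |A ∖ B| = 4: false.
(c) requires |A ∩ B| > 17: false.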